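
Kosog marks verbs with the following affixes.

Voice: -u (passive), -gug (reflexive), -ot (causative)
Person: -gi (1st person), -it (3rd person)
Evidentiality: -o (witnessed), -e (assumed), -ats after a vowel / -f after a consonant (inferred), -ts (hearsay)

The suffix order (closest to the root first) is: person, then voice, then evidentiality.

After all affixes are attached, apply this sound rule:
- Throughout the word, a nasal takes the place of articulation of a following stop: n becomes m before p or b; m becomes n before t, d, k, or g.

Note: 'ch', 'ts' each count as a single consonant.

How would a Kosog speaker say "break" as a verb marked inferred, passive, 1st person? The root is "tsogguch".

tsogguchgiuats

Attach person 1st person -gi → tsogguchgi.
Attach voice passive -u → tsogguchgiu.
Attach evidentiality inferred -ats (after vowel 'u') → tsogguchgiuats.
Nasal assimilation: no change.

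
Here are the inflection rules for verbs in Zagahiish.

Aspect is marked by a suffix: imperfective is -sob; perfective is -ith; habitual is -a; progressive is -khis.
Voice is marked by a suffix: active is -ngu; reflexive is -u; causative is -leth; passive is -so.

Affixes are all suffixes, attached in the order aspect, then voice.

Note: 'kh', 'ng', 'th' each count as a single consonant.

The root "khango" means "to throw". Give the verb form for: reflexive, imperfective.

khangosobu

Attach aspect imperfective -sob → khangosob.
Attach voice reflexive -u → khangosobu.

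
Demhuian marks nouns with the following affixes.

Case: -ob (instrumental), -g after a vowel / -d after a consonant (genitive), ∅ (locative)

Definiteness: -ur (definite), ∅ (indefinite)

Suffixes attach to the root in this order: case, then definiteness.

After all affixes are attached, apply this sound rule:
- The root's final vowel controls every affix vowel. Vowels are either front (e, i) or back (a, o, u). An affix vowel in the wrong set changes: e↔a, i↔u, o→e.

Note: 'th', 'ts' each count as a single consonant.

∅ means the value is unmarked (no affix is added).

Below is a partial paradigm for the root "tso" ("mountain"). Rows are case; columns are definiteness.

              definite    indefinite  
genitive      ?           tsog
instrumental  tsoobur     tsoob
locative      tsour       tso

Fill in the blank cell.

Attach case genitive -g (after vowel 'o') → tsog.
Attach definiteness definite -ur → tsogur.
Vowel harmony: no change.

tsogur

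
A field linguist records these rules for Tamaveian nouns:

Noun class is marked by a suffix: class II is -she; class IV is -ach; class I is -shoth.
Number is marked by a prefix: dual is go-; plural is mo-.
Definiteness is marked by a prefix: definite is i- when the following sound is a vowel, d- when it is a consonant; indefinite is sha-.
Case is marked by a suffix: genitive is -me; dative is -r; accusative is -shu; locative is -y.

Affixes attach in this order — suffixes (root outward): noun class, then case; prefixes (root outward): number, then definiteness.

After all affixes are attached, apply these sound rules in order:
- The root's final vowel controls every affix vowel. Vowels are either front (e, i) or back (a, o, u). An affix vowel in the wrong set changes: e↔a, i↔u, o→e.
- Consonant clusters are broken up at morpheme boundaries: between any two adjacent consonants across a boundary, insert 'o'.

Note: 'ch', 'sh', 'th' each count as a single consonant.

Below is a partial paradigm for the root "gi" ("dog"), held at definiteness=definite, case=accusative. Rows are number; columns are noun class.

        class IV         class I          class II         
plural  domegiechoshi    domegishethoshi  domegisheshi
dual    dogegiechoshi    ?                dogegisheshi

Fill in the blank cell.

dogegishethoshi

Attach noun class class I -shoth → gishoth.
Attach number dual go- → gogishoth.
Attach definiteness definite d- (before consonant 'g') → dgogishoth.
Attach case accusative -shu → dgogishothshu.
Apply vowel harmony: dgogishothshu → dgegishethshi.
Apply epenthesis: dgegishethshi → dogegishethoshi.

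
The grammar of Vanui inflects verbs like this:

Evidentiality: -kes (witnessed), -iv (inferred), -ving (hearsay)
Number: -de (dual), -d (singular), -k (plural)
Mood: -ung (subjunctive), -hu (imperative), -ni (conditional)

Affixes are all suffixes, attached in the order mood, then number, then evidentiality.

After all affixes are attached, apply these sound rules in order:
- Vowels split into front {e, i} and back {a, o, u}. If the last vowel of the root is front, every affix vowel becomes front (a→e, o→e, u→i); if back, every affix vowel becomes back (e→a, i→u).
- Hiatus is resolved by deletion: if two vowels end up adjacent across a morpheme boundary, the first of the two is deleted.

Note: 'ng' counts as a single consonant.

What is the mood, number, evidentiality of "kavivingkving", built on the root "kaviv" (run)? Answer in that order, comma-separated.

subjunctive, plural, hearsay

Segment: kaviv-ung-k-ving.
mood: -ung → subjunctive.
number: -k → plural.
evidentiality: -ving → hearsay.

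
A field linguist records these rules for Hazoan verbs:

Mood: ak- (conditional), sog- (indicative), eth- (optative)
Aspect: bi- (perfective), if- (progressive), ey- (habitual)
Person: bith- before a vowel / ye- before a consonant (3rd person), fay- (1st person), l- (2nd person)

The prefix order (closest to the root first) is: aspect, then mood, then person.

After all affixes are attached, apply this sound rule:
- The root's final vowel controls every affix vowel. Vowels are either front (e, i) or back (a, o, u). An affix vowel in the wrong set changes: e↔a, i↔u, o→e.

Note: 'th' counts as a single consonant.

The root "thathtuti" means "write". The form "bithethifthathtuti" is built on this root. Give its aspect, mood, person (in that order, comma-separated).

Segment: bith-eth-if-thathtuti.
aspect: if- → progressive.
mood: eth- → optative.
person: bith/ye- → 3rd person.

progressive, optative, 3rd person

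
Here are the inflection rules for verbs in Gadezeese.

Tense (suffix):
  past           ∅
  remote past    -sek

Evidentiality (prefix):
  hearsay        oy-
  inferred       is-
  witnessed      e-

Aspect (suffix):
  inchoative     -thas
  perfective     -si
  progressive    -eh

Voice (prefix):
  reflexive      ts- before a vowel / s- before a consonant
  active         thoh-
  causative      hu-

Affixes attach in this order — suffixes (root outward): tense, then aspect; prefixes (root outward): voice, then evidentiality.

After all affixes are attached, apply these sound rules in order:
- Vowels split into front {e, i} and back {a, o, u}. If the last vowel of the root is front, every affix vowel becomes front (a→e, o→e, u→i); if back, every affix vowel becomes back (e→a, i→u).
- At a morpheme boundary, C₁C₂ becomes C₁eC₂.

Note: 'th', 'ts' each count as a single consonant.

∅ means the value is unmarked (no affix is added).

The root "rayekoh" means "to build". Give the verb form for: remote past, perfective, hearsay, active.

oyethoherayekohesakesu

Attach tense remote past -sek → rayekohsek.
Attach voice active thoh- → thohrayekohsek.
Attach aspect perfective -si → thohrayekohseksi.
Attach evidentiality hearsay oy- → oythohrayekohseksi.
Apply vowel harmony: oythohrayekohseksi → oythohrayekohsaksu.
Apply epenthesis: oythohrayekohsaksu → oyethoherayekohesakesu.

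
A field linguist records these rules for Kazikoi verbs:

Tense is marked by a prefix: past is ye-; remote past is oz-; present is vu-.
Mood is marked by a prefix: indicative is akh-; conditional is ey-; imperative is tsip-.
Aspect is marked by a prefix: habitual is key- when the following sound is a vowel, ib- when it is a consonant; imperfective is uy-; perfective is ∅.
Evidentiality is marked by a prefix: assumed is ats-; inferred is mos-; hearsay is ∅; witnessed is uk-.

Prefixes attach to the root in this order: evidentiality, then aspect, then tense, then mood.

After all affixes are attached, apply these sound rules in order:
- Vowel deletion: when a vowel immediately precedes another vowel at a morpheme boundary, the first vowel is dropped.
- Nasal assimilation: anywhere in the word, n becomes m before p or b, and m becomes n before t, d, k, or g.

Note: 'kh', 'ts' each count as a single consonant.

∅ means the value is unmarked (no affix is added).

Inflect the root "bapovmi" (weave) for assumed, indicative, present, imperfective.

Attach evidentiality assumed ats- → atsbapovmi.
Attach aspect imperfective uy- → uyatsbapovmi.
Attach tense present vu- → vuuyatsbapovmi.
Attach mood indicative akh- → akhvuuyatsbapovmi.
Apply vowel deletion: akhvuuyatsbapovmi → akhvuyatsbapovmi.
Nasal assimilation: no change.

akhvuyatsbapovmi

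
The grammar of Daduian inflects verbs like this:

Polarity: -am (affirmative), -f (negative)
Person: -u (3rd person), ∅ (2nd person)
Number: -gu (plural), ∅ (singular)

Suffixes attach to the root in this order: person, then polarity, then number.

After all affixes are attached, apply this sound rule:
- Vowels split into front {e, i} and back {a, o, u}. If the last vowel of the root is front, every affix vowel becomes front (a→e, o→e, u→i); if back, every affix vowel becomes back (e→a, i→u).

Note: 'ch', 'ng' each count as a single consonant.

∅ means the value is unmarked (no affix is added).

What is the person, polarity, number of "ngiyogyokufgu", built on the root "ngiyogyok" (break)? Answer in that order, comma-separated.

Segment: ngiyogyok-u-f-gu.
person: -u → 3rd person.
polarity: -f → negative.
number: -gu → plural.

3rd person, negative, plural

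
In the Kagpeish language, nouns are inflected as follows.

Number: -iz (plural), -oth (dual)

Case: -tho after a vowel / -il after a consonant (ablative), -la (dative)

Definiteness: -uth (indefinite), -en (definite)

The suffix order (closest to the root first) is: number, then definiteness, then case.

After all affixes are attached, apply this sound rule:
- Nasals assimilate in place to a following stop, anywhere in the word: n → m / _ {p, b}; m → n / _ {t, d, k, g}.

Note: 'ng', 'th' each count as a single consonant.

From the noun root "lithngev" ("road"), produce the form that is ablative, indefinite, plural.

Attach number plural -iz → lithngeviz.
Attach definiteness indefinite -uth → lithngevizuth.
Attach case ablative -il (after consonant 'th') → lithngevizuthil.
Nasal assimilation: no change.

lithngevizuthil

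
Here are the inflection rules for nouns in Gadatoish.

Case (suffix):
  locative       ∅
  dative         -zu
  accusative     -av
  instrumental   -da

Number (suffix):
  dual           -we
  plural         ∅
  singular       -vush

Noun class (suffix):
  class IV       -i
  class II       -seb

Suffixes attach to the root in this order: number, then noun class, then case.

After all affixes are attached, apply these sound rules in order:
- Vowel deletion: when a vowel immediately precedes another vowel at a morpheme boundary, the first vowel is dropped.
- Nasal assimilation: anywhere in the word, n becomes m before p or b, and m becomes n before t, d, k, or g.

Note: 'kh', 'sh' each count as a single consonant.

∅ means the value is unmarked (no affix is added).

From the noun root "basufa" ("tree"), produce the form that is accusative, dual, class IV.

basufawav

Attach number dual -we → basufawe.
Attach noun class class IV -i → basufawei.
Attach case accusative -av → basufaweiav.
Apply vowel deletion: basufaweiav → basufawav.
Nasal assimilation: no change.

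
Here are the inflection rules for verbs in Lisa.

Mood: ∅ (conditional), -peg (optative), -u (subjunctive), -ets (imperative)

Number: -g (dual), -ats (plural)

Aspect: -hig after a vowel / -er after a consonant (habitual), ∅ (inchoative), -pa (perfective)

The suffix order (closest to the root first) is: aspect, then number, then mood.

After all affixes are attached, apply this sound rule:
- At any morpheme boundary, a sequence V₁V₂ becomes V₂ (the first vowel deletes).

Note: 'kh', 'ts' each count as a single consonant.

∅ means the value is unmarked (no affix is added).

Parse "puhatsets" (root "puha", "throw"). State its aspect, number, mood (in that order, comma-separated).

inchoative, plural, imperative

Segment: puha-ats-ets.
aspect: ∅ → inchoative.
number: -ats → plural.
mood: -ets → imperative.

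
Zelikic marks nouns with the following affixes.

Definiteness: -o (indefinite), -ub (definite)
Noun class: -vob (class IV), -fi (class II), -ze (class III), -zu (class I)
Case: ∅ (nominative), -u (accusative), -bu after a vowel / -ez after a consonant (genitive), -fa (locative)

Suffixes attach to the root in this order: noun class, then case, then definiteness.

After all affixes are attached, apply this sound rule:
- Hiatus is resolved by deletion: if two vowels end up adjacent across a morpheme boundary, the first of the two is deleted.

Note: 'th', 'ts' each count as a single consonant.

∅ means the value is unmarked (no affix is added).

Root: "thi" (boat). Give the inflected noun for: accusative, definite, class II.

thifub

Attach noun class class II -fi → thifi.
Attach case accusative -u → thifiu.
Attach definiteness definite -ub → thifiuub.
Apply vowel deletion: thifiuub → thifub.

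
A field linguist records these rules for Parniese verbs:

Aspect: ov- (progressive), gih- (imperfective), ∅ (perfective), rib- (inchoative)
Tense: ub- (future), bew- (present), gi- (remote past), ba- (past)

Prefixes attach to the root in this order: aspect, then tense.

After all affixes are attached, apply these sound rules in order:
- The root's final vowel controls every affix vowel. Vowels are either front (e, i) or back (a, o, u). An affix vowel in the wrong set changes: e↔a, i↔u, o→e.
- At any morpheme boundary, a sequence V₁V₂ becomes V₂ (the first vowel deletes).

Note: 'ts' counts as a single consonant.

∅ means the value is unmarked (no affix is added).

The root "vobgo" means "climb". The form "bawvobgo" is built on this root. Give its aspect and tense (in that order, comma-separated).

perfective, present

Segment: bew-vobgo.
aspect: ∅ → perfective.
tense: bew- → present.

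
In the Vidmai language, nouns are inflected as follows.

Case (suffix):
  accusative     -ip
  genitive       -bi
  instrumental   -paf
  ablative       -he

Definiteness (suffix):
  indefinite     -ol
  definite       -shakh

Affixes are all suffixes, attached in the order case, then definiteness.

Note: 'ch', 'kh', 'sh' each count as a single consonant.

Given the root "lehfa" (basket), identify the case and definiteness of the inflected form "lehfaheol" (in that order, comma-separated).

Segment: lehfa-he-ol.
case: -he → ablative.
definiteness: -ol → indefinite.

ablative, indefinite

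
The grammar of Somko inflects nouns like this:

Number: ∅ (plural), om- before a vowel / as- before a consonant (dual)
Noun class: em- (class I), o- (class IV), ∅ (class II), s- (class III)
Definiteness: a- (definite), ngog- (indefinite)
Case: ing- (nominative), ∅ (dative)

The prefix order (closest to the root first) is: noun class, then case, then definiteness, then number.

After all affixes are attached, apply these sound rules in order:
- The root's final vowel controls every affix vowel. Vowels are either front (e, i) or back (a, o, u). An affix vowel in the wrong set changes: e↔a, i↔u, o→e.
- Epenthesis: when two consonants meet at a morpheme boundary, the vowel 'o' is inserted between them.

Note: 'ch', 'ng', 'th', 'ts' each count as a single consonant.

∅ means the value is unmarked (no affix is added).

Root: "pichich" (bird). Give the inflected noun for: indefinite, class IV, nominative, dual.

esongegingepichich

Attach noun class class IV o- → opichich.
Attach case nominative ing- → ingopichich.
Attach definiteness indefinite ngog- → ngogingopichich.
Attach number dual as- (before consonant 'ng') → asngogingopichich.
Apply vowel harmony: asngogingopichich → esngegingepichich.
Apply epenthesis: esngegingepichich → esongegingepichich.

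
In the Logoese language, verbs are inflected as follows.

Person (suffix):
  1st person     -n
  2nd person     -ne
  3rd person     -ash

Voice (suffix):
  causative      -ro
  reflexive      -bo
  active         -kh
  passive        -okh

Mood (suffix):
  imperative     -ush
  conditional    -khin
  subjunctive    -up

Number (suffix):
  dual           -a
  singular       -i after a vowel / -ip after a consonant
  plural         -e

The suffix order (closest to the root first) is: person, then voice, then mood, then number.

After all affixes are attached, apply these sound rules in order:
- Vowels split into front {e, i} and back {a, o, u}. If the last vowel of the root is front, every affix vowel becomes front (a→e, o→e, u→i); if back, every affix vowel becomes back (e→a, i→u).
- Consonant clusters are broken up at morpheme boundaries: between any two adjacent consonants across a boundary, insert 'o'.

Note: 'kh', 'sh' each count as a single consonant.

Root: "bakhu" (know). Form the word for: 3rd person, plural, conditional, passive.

Attach person 3rd person -ash → bakhuash.
Attach voice passive -okh → bakhuashokh.
Attach mood conditional -khin → bakhuashokhkhin.
Attach number plural -e → bakhuashokhkhine.
Apply vowel harmony: bakhuashokhkhine → bakhuashokhkhuna.
Apply epenthesis: bakhuashokhkhuna → bakhuashokhokhuna.

bakhuashokhokhuna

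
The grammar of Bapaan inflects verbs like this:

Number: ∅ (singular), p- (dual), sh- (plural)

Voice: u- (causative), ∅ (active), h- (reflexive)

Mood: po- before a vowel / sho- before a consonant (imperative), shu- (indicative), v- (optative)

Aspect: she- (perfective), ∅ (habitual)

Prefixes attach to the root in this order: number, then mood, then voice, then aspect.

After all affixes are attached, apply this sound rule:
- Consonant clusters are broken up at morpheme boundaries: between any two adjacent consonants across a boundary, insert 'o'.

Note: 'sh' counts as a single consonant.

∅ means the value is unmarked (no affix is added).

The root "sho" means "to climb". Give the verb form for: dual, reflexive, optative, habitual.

Attach number dual p- → psho.
Attach mood optative v- → vpsho.
Attach voice reflexive h- → hvpsho.
aspect = habitual: zero marking, form stays hvpsho.
Apply epenthesis: hvpsho → hovoposho.

hovoposho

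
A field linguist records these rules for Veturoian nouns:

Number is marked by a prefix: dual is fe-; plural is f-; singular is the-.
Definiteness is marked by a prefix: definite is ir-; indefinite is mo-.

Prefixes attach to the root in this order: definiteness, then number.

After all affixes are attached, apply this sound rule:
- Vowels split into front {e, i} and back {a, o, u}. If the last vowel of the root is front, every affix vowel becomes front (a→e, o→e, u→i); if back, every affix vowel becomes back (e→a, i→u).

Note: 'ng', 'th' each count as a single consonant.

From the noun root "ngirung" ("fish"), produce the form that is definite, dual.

faurngirung

Attach definiteness definite ir- → irngirung.
Attach number dual fe- → feirngirung.
Apply vowel harmony: feirngirung → faurngirung.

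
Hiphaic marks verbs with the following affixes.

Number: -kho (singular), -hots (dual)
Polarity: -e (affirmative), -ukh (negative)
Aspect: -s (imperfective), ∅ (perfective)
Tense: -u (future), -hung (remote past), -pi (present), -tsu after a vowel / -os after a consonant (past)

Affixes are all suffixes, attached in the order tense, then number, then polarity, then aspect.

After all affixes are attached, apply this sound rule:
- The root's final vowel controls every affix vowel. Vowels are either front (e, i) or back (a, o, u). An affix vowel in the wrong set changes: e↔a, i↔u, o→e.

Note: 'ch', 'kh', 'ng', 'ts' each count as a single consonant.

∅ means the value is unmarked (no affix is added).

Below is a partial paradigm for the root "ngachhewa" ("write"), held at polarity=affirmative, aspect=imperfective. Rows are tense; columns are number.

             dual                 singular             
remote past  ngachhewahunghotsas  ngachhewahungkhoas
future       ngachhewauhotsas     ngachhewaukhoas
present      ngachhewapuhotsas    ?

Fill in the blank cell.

Attach tense present -pi → ngachhewapi.
Attach number singular -kho → ngachhewapikho.
Attach polarity affirmative -e → ngachhewapikhoe.
Attach aspect imperfective -s → ngachhewapikhoes.
Apply vowel harmony: ngachhewapikhoes → ngachhewapukhoas.

ngachhewapukhoas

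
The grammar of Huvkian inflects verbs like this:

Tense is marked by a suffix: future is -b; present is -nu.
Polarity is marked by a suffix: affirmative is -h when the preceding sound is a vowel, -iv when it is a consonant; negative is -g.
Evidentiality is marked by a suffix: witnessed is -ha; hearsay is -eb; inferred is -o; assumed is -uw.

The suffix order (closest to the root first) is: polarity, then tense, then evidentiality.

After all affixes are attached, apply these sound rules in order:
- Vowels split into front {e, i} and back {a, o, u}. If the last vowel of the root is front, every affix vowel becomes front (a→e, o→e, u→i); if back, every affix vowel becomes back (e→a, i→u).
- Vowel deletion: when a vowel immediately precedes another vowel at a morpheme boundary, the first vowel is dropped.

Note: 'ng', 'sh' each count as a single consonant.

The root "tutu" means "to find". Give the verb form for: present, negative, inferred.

tutugno

Attach polarity negative -g → tutug.
Attach tense present -nu → tutugnu.
Attach evidentiality inferred -o → tutugnuo.
Vowel harmony: no change.
Apply vowel deletion: tutugnuo → tutugno.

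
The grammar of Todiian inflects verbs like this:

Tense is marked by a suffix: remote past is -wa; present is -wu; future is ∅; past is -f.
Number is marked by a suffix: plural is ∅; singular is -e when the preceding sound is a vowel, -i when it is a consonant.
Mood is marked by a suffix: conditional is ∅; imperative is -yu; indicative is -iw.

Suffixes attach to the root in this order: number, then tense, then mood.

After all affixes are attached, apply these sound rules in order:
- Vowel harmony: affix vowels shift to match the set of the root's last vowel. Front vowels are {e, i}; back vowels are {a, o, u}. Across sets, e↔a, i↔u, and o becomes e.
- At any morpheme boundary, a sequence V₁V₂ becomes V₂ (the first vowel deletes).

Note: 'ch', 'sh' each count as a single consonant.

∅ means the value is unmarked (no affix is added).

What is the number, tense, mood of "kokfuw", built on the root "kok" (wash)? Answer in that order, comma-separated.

Segment: kok-f-iw.
number: ∅ → plural.
tense: -f → past.
mood: -iw → indicative.

plural, past, indicative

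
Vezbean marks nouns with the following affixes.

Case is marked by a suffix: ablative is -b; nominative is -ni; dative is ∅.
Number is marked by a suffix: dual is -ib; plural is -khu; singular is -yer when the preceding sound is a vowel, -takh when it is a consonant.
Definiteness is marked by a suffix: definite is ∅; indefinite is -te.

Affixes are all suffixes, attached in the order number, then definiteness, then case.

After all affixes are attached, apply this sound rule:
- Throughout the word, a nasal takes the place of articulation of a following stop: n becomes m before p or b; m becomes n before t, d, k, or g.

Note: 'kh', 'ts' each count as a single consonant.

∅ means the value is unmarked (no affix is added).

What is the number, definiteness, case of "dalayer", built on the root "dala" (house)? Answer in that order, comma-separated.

Segment: dala-yer.
number: -yer/takh → singular.
definiteness: ∅ → definite.
case: ∅ → dative.

singular, definite, dative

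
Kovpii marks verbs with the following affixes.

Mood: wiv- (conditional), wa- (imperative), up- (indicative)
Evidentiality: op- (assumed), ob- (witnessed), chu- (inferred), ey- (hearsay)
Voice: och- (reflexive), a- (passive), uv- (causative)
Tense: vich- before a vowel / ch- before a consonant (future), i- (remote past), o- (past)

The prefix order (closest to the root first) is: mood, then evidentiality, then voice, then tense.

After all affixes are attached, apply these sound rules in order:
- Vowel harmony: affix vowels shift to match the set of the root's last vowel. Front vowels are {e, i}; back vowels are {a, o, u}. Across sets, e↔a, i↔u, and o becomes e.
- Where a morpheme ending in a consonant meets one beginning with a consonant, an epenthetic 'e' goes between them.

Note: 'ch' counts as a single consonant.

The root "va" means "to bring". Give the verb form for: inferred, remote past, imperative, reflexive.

Attach mood imperative wa- → wava.
Attach evidentiality inferred chu- → chuwava.
Attach voice reflexive och- → ochchuwava.
Attach tense remote past i- → iochchuwava.
Apply vowel harmony: iochchuwava → uochchuwava.
Apply epenthesis: uochchuwava → uochechuwava.

uochechuwava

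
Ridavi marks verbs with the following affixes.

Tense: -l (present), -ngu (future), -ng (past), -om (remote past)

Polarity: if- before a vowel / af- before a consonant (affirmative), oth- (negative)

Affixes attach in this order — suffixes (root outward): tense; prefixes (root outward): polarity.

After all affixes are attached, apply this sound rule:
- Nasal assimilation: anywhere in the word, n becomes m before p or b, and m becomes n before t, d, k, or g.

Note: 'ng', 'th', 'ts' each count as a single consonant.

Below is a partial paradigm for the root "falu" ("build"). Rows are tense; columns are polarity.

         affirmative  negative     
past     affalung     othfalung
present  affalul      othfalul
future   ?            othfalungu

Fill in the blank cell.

affalungu

Attach polarity affirmative af- (before consonant 'f') → affalu.
Attach tense future -ngu → affalungu.
Nasal assimilation: no change.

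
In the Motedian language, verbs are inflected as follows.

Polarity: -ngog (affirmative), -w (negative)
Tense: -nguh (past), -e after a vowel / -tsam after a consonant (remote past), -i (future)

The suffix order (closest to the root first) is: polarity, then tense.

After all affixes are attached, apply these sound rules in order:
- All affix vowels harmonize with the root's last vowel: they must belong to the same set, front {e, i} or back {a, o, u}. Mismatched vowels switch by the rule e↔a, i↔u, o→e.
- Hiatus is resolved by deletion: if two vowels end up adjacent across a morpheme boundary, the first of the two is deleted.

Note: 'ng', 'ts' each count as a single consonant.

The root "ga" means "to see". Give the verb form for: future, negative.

Attach polarity negative -w → gaw.
Attach tense future -i → gawi.
Apply vowel harmony: gawi → gawu.
Vowel deletion: no change.

gawu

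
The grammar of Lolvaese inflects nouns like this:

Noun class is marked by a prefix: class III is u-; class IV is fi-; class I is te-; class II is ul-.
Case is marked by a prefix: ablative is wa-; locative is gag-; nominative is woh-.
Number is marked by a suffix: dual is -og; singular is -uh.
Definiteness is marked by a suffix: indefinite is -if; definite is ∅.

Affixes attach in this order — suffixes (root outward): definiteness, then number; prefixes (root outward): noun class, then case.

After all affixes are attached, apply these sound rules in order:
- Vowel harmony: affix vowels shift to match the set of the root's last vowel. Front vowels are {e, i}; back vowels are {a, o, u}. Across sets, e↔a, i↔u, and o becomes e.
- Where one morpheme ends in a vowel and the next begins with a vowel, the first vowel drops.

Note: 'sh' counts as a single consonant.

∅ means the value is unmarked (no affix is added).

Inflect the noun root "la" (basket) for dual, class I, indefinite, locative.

gagtalufog

Attach definiteness indefinite -if → laif.
Attach number dual -og → laifog.
Attach noun class class I te- → telaifog.
Attach case locative gag- → gagtelaifog.
Apply vowel harmony: gagtelaifog → gagtalaufog.
Apply vowel deletion: gagtalaufog → gagtalufog.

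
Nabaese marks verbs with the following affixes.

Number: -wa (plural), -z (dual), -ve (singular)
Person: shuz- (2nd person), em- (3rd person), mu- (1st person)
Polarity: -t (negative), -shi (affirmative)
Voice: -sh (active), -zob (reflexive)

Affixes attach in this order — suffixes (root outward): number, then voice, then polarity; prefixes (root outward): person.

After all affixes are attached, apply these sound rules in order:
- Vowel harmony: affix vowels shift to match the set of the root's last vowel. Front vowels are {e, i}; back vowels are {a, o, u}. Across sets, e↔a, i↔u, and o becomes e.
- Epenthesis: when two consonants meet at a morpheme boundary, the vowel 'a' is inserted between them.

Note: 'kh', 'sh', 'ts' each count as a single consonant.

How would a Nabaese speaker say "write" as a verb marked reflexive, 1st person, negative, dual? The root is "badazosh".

mubadazoshazazobat

Attach person 1st person mu- → mubadazosh.
Attach number dual -z → mubadazoshz.
Attach voice reflexive -zob → mubadazoshzzob.
Attach polarity negative -t → mubadazoshzzobt.
Vowel harmony: no change.
Apply epenthesis: mubadazoshzzobt → mubadazoshazazobat.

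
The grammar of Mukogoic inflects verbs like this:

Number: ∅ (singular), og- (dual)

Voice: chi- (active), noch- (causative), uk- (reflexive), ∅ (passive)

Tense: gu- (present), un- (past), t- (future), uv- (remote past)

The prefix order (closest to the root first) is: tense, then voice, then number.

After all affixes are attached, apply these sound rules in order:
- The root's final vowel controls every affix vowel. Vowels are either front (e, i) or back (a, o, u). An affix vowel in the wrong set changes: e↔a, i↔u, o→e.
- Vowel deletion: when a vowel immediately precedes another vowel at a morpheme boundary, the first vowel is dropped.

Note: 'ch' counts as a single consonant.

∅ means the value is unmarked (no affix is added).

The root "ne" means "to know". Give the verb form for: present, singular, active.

Attach tense present gu- → gune.
Attach voice active chi- → chigune.
number = singular: zero marking, form stays chigune.
Apply vowel harmony: chigune → chigine.
Vowel deletion: no change.

chigine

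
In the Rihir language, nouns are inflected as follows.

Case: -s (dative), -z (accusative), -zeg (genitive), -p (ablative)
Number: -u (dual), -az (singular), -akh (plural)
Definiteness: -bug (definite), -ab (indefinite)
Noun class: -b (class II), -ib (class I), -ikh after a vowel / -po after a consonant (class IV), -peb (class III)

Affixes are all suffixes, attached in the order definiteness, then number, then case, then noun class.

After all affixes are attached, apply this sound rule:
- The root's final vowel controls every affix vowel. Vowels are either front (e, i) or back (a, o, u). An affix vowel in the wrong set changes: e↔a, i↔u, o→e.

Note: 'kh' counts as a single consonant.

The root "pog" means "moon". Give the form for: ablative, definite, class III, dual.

Attach definiteness definite -bug → pogbug.
Attach number dual -u → pogbugu.
Attach case ablative -p → pogbugup.
Attach noun class class III -peb → pogbuguppeb.
Apply vowel harmony: pogbuguppeb → pogbuguppab.

pogbuguppab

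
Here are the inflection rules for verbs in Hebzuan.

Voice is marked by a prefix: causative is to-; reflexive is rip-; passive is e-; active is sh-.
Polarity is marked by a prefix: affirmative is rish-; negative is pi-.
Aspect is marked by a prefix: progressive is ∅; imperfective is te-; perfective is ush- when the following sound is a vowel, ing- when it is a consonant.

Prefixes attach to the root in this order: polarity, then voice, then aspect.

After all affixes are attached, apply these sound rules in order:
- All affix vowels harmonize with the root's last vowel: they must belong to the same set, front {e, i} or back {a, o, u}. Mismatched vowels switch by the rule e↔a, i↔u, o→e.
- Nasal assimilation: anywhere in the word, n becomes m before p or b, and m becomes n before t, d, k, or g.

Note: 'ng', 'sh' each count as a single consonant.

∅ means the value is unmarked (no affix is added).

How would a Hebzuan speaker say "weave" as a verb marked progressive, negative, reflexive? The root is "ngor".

ruppungor

Attach polarity negative pi- → pingor.
Attach voice reflexive rip- → rippingor.
aspect = progressive: zero marking, form stays rippingor.
Apply vowel harmony: rippingor → ruppungor.
Nasal assimilation: no change.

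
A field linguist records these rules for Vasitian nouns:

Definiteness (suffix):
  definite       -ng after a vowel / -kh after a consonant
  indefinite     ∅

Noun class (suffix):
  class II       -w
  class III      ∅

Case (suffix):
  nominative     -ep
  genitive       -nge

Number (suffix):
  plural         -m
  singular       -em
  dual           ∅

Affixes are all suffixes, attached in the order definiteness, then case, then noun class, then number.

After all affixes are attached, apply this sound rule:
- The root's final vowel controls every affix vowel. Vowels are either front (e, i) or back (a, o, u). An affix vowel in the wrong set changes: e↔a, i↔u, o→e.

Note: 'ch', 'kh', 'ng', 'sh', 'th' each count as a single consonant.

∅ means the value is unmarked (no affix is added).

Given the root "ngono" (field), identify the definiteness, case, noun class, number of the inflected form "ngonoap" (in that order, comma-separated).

indefinite, nominative, class III, dual

Segment: ngono-ep.
definiteness: ∅ → indefinite.
case: -ep → nominative.
noun class: ∅ → class III.
number: ∅ → dual.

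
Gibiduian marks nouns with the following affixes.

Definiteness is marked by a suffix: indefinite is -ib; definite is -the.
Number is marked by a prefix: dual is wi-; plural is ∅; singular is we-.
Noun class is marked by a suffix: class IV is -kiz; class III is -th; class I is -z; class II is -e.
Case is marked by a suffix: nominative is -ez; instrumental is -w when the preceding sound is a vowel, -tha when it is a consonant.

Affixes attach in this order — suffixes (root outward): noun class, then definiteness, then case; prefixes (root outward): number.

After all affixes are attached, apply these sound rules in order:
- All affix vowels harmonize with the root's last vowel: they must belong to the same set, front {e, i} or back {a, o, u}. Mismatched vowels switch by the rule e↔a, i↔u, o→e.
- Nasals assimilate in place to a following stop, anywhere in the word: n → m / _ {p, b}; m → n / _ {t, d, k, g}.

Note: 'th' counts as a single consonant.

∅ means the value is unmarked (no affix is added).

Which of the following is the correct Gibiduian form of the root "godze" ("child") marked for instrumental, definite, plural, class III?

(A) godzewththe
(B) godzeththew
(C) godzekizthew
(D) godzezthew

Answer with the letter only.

B

number = plural: zero marking, form stays godze.
Attach noun class class III -th → godzeth.
Attach definiteness definite -the → godzeththe.
Attach case instrumental -w (after vowel 'e') → godzeththew.
Vowel harmony: no change.
Nasal assimilation: no change.
So the correct form is godzeththew, option (B).
(A) godzewththe is wrong: it has the affixes in the wrong order.
(D) godzezthew is wrong: it uses class I instead of class III for noun class.
(C) godzekizthew is wrong: it uses class IV instead of class III for noun class.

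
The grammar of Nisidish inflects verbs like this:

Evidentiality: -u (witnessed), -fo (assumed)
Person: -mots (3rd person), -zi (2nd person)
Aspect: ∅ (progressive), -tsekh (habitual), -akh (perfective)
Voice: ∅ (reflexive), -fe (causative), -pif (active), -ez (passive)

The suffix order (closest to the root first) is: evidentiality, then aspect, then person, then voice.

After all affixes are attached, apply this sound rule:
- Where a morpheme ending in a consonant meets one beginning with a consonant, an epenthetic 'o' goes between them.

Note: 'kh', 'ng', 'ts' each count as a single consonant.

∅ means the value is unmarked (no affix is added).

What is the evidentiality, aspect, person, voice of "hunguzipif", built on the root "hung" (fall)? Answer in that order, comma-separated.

Segment: hung-u-zi-pif.
evidentiality: -u → witnessed.
aspect: ∅ → progressive.
person: -zi → 2nd person.
voice: -pif → active.

witnessed, progressive, 2nd person, active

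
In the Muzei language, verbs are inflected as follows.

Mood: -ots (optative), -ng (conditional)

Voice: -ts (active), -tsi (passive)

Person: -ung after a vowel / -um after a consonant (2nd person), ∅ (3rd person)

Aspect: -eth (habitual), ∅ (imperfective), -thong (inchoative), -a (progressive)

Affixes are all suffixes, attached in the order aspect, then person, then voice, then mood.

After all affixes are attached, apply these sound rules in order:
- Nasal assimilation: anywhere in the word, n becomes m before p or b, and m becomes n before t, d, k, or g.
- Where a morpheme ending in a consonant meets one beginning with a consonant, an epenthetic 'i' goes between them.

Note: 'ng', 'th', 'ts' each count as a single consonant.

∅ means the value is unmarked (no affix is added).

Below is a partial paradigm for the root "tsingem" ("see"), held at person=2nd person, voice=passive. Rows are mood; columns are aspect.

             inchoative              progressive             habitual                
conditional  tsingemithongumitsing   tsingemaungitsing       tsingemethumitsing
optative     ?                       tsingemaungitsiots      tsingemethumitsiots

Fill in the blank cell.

Attach aspect inchoative -thong → tsingemthong.
Attach person 2nd person -um (after consonant 'ng') → tsingemthongum.
Attach voice passive -tsi → tsingemthongumtsi.
Attach mood optative -ots → tsingemthongumtsiots.
Nasal assimilation: no change.
Apply epenthesis: tsingemthongumtsiots → tsingemithongumitsiots.

tsingemithongumitsiots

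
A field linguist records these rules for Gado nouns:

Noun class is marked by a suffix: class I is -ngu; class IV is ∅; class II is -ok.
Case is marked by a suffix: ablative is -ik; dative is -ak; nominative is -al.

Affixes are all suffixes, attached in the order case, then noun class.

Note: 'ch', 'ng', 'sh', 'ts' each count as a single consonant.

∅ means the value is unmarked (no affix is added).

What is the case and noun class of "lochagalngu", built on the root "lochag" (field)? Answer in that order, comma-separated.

Segment: lochag-al-ngu.
case: -al → nominative.
noun class: -ngu → class I.

nominative, class I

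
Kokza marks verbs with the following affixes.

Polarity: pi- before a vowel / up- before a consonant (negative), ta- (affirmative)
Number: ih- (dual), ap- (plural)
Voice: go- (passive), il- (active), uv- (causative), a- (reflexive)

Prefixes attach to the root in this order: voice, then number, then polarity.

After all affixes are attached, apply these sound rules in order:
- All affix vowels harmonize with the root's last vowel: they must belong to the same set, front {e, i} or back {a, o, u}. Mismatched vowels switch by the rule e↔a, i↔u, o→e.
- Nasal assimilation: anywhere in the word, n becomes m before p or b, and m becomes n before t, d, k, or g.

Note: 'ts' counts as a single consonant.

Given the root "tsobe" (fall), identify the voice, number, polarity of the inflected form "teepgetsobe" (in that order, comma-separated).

Segment: ta-ap-go-tsobe.
voice: go- → passive.
number: ap- → plural.
polarity: ta- → affirmative.

passive, plural, affirmative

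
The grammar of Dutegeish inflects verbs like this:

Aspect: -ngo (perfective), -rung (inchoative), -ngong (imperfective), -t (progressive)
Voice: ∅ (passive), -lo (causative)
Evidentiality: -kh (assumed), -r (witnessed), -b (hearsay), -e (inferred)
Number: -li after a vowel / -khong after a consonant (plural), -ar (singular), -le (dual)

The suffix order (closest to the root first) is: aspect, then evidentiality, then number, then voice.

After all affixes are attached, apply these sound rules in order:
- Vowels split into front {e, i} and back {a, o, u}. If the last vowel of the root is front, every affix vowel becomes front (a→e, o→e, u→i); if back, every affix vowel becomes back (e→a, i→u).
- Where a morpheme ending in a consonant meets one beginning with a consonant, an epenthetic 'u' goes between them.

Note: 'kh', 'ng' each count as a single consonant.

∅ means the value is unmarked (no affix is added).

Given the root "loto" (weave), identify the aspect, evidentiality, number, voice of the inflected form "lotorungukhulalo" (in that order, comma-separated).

Segment: loto-rung-kh-le-lo.
aspect: -rung → inchoative.
evidentiality: -kh → assumed.
number: -le → dual.
voice: -lo → causative.

inchoative, assumed, dual, causative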